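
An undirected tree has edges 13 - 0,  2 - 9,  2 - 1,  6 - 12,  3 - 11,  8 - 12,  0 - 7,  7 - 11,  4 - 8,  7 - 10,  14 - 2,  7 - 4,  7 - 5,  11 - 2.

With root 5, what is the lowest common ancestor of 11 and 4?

7

11's ancestor chain is 11, 7, 5 and 4's is 4, 7, 5; they first meet at 7.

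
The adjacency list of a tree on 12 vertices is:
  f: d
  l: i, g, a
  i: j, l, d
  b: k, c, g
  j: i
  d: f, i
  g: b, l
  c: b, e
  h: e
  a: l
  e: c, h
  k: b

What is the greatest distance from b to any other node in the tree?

5

Distances from b peak at 5, attained at f.
b–g–l–i–d–f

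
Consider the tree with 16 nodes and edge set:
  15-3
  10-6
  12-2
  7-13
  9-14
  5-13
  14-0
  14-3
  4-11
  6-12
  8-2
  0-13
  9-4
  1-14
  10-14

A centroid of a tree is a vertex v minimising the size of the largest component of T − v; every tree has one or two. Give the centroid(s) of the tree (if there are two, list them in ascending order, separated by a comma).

If 14 is removed the pieces have sizes 5, 4, 3, 2, 1, all ≤ ⌊16/2⌋ = 8.
No neighbour of 14 does as well, so 14 is the unique centroid.

14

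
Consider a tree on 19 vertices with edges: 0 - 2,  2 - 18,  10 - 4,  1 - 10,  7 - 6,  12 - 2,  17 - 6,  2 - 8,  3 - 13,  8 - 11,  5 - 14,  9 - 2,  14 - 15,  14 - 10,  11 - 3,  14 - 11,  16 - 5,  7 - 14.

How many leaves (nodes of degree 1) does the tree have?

Degree-1 nodes: 0, 1, 4, 9, 12, 13, 15, 16, 17, 18 — 10 of them.

10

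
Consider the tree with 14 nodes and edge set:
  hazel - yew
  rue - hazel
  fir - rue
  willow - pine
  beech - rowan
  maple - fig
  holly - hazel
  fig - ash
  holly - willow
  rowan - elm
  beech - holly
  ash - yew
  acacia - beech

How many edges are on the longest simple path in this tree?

8

A longest path is maple - fig - ash - yew - hazel - holly - beech - rowan - elm, with 8 edges.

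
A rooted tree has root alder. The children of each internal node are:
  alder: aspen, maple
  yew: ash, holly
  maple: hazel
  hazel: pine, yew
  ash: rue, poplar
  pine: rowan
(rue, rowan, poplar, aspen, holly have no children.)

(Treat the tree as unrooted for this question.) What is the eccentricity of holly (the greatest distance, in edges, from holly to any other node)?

The node farthest from holly is aspen, via holly – yew – hazel – maple – alder – aspen — 5 edges.

5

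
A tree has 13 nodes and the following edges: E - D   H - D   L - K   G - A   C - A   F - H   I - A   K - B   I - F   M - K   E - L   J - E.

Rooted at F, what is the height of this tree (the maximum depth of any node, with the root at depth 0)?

6

M sits deepest: F → H → D → E → L → K → M — 6 edges from the root.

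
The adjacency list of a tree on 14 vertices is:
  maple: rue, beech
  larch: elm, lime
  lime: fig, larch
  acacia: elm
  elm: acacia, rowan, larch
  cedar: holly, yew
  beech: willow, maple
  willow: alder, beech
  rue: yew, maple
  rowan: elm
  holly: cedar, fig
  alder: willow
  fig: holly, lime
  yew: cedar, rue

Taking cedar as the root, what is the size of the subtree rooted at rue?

5

The subtree rooted at rue contains: rue, maple, beech, willow, alder — 5 nodes.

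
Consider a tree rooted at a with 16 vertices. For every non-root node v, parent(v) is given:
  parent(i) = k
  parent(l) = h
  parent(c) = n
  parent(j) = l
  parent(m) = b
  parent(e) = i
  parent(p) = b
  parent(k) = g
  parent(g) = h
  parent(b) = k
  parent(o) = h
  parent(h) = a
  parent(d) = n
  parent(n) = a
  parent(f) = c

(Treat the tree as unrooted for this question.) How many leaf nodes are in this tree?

Degree-1 nodes: d, e, f, j, m, o, p — 7 of them.

7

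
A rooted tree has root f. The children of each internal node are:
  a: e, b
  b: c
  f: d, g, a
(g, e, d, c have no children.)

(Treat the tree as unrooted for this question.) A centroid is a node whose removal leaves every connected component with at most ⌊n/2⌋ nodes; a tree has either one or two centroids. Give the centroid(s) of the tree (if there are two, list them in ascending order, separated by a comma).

a

Removing a splits the tree into components of sizes 3, 2, 1; the largest is 3 ≤ ⌊7/2⌋ = 3.
Every other node leaves some component of size > 3, so the centroid is unique.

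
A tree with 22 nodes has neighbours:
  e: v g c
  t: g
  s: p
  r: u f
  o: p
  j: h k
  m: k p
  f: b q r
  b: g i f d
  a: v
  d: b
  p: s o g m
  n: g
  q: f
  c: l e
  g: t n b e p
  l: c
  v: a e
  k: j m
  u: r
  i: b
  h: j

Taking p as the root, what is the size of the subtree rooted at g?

15

g's subtree: {g, n, b, t, e, f, d, i, c, v, r, q, l, a, u}, size 15.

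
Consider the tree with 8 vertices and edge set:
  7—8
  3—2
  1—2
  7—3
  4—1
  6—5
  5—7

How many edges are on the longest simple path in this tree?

6

BFS from 4 reaches 6 last, at distance 6; BFS from 6 confirms no node is farther.
Path: 4 – 1 – 2 – 3 – 7 – 5 – 6.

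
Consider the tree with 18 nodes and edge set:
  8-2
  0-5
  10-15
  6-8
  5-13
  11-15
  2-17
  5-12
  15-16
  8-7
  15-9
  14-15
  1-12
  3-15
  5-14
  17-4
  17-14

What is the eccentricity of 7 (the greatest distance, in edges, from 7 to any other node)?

Distances from 7 peak at 7, attained at 1.
7-8-2-17-14-5-12-1

7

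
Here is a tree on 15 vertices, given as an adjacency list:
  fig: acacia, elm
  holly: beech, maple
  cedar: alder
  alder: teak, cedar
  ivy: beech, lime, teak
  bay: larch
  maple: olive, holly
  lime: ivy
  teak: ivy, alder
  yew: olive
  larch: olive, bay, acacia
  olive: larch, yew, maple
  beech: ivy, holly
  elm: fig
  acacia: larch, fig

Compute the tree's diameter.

11

BFS from cedar reaches elm last, at distance 11; BFS from elm confirms no node is farther.
Path: cedar–alder–teak–ivy–beech–holly–maple–olive–larch–acacia–fig–elm.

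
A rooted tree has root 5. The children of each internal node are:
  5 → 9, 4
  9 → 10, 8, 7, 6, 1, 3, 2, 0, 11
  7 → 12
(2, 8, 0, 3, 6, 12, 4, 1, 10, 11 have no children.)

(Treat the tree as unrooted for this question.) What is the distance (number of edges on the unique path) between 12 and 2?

3

Walking from 12: 12 – 7 – 9 – 2. Length 3.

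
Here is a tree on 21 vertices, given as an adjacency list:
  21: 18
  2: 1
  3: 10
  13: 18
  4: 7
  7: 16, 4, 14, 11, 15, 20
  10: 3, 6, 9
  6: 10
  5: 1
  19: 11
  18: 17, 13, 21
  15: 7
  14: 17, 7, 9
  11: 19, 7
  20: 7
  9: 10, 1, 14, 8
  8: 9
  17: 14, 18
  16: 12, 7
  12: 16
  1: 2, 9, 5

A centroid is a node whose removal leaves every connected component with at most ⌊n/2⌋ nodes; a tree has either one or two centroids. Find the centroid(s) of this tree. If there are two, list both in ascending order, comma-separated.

14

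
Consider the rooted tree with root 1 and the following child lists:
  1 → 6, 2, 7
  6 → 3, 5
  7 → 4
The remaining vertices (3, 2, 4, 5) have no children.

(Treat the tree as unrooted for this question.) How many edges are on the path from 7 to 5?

Walking from 7: 7–1–6–5. Length 3.

3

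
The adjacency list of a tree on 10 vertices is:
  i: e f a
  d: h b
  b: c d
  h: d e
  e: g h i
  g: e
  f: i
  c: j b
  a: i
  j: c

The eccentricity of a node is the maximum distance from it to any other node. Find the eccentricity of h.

4

A farthest node from h is j.
The path h–d–b–c–j has 4 edges.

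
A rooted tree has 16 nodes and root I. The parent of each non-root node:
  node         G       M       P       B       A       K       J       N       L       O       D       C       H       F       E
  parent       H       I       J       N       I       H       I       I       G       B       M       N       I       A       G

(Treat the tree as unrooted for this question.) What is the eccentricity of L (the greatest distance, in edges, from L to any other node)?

6

A farthest node from L is O.
The path L – G – H – I – N – B – O has 6 edges.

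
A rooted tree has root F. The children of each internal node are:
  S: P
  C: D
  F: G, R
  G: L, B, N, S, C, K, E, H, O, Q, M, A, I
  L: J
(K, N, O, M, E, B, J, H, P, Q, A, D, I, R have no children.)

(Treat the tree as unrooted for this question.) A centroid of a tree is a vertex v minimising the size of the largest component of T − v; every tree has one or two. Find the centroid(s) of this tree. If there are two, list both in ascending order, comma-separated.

G

Delete G: the remaining components have sizes 2, 2, 2, 2, 1, 1, 1, 1, 1, 1, 1, 1, 1, 1. Max 2 ≤ 9, so G is a centroid.
No neighbour of G does as well, so G is the unique centroid.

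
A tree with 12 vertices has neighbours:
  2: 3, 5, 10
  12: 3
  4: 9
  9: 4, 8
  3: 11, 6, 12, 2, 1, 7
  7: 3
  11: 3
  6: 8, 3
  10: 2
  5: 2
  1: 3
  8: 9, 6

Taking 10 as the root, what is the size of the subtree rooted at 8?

3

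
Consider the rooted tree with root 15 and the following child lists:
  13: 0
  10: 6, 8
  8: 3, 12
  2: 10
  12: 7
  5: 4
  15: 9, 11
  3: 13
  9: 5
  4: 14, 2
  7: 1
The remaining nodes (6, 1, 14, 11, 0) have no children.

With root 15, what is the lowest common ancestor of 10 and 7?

10

Ancestors of 10 (toward the root): 10, 2, 4, 5, 9, 15.
Ancestors of 7: 7, 12, 8, 10, 2, 4, 5, 9, 15.
The deepest node appearing in both lists is 10.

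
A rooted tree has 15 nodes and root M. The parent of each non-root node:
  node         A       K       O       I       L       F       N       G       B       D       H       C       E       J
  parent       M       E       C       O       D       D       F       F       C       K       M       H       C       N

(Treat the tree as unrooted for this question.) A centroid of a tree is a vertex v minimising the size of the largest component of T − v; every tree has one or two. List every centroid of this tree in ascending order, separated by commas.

E

Removing E splits the tree into components of sizes 7, 7; the largest is 7 ≤ ⌊15/2⌋ = 7.
No neighbour of E does as well, so E is the unique centroid.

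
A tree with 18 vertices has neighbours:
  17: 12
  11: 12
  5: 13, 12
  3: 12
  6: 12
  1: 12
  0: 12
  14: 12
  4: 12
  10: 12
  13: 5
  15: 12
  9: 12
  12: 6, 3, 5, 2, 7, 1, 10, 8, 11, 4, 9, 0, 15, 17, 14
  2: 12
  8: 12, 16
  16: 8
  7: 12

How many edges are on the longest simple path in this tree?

4

Starting from 16, a farthest node is 13 at distance 4.
One longest path: 16 – 8 – 12 – 5 – 13.
So the diameter is 4.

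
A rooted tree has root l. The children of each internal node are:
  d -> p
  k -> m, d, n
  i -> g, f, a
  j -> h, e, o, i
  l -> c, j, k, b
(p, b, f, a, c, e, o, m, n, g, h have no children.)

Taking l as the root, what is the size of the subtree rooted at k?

The subtree rooted at k contains: k, d, n, m, p — 5 nodes.

5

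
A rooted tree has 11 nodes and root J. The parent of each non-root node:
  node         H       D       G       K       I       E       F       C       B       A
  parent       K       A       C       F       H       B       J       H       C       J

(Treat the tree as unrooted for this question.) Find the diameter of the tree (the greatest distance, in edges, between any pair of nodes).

8

Starting from D, a farthest node is E at distance 8.
One longest path: D - A - J - F - K - H - C - B - E.
So the diameter is 8.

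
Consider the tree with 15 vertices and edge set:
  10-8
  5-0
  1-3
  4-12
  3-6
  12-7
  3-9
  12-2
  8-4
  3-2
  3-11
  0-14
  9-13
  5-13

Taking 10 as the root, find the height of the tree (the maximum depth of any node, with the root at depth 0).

10

A deepest node is 14, reached by 10 – 8 – 4 – 12 – 2 – 3 – 9 – 13 – 5 – 0 – 14.
That path has 10 edges, so the height is 10.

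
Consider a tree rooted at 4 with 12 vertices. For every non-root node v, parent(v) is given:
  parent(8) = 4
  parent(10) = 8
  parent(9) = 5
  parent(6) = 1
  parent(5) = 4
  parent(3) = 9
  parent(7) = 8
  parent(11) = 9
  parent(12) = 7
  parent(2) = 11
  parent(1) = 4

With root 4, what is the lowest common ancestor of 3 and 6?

4

3's ancestor chain is 3, 9, 5, 4 and 6's is 6, 1, 4; they first meet at 4.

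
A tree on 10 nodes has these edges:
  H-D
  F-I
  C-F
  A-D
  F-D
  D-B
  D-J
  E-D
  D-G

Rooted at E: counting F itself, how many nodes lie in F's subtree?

3

F's subtree: {F, C, I}, size 3.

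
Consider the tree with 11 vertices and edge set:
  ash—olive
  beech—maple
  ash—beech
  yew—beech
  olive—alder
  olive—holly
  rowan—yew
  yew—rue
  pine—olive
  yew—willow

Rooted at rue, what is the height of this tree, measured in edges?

5

The longest root-to-leaf path is rue-yew-beech-ash-olive-alder (5 edges).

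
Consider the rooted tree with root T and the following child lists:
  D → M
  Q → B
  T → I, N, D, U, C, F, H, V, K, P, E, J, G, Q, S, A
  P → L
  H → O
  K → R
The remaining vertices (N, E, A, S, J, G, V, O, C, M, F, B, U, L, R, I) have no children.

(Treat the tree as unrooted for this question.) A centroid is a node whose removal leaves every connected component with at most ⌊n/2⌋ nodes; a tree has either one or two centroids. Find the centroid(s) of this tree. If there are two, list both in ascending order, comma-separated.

Removing T splits the tree into components of sizes 2, 2, 2, 2, 2, 1, 1, 1, 1, 1, 1, 1, 1, 1, 1, 1; the largest is 2 ≤ ⌊22/2⌋ = 11.
No neighbour of T does as well, so T is the unique centroid.

T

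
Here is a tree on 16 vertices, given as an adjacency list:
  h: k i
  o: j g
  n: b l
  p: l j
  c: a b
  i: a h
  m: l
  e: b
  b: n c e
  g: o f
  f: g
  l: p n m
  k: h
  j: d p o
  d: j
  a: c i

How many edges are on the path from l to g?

The path is l–p–j–o–g, which has 4 edges.

4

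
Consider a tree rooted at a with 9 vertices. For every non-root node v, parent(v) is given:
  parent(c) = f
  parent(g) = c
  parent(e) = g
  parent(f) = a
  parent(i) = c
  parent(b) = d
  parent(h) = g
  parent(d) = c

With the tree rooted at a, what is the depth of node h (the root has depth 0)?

a–f–c–g–h — 4 edges.

4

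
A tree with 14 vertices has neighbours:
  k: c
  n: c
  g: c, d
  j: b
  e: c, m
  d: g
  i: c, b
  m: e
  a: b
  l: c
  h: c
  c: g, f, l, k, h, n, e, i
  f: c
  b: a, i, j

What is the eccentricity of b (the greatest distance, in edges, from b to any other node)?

4

A farthest node from b is d (m also at distance 4).
The path b–i–c–g–d has 4 edges.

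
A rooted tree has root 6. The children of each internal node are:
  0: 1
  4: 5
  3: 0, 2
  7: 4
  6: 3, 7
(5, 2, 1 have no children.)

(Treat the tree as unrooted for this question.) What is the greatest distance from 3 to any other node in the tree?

4

A farthest node from 3 is 5.
The path 3–6–7–4–5 has 4 edges.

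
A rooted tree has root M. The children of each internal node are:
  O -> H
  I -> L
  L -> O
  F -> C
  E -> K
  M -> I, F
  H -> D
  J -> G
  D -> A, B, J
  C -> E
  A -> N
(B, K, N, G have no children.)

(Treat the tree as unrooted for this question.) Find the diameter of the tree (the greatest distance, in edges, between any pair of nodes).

A longest path is K-E-C-F-M-I-L-O-H-D-J-G, with 11 edges.

11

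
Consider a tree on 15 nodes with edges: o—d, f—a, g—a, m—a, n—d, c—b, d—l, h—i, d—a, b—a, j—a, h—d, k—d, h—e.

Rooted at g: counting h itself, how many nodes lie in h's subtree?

h's subtree: {h, e, i}, size 3.

3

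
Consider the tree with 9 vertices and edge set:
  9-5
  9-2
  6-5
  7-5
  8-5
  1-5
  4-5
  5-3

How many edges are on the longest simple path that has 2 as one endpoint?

3

The node farthest from 2 is 6 (4, 1, 7, 8, 3 also at distance 3), via 2-9-5-6 — 3 edges.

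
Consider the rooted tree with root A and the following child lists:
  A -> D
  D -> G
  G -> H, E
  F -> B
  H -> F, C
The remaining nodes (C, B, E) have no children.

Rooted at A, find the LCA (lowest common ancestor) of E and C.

Path E→root: E G D A; path C→root: C H G D A.
First common node: G.

G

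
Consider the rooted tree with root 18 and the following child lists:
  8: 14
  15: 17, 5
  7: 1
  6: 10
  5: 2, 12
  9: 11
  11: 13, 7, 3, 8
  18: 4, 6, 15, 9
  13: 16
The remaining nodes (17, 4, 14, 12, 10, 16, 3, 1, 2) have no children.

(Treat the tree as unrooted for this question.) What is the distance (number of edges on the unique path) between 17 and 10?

The path is 17 – 15 – 18 – 6 – 10, which has 4 edges.

4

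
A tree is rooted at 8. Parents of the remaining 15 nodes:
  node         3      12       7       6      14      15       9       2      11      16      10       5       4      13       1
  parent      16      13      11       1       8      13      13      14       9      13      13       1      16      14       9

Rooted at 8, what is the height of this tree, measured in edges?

5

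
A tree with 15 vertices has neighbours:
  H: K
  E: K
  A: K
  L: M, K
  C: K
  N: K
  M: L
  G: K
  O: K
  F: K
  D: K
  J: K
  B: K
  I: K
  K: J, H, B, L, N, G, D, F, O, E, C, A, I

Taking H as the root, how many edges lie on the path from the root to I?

2

H → K → I — 2 edges.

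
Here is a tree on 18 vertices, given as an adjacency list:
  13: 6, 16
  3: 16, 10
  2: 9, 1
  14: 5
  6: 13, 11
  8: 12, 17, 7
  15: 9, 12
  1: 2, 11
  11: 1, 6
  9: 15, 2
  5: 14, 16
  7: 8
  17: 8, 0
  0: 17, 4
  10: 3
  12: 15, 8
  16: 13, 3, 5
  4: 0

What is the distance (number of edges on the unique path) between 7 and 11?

7

7 - 8 - 12 - 15 - 9 - 2 - 1 - 11: 7 edges.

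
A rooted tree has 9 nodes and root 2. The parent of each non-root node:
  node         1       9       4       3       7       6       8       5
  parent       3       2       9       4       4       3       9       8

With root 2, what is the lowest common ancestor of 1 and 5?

9

1's ancestor chain is 1, 3, 4, 9, 2 and 5's is 5, 8, 9, 2; they first meet at 9.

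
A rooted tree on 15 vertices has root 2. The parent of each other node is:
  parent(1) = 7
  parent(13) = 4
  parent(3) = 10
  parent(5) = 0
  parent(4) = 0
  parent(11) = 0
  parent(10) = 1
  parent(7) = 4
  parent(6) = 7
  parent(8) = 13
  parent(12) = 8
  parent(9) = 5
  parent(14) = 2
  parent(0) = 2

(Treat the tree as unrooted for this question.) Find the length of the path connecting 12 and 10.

12–8–13–4–7–1–10: 6 edges.

6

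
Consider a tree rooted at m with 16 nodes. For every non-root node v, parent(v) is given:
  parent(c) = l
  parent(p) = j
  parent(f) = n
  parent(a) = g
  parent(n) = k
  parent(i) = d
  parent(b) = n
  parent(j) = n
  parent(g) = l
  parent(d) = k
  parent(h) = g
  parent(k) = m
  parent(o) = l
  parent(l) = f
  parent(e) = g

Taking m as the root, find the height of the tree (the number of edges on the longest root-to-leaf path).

a sits deepest: m → k → n → f → l → g → a — 6 edges from the root.

6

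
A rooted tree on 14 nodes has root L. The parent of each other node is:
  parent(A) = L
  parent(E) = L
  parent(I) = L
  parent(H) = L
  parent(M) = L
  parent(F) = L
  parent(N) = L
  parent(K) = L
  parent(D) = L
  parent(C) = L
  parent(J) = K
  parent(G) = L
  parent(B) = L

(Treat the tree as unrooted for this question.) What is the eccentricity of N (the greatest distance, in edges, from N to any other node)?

3

The node farthest from N is J, via N-L-K-J — 3 edges.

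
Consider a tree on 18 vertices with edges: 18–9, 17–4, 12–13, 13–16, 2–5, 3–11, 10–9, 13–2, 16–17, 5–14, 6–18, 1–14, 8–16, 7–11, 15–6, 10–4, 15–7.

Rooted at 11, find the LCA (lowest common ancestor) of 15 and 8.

15's ancestor chain is 15, 7, 11 and 8's is 8, 16, 17, 4, 10, 9, 18, 6, 15, 7, 11; they first meet at 15.

15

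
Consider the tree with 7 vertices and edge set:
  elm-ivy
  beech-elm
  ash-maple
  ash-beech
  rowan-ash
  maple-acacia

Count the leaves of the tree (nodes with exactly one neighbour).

Degree-1 nodes: acacia, ivy, rowan — 3 of them.

3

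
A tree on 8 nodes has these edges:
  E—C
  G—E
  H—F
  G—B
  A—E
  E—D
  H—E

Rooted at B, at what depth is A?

3

Path from B to A: B – G – E – A, which has 3 edges.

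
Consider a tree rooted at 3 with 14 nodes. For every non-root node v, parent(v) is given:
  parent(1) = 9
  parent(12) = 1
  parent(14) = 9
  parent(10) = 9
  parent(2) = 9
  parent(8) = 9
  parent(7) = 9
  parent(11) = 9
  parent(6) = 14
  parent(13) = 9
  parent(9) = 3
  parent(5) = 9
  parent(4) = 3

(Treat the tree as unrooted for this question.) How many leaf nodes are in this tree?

10

Exactly 10 nodes have a single neighbour: 2, 4, 5, 6, 7, 8, 10, 11, 12, 13.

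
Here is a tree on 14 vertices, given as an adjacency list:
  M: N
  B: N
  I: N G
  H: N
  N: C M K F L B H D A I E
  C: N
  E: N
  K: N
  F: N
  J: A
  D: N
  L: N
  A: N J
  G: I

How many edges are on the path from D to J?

The path is D – N – A – J, which has 3 edges.

3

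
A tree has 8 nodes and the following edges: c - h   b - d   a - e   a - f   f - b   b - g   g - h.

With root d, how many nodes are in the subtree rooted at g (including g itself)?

3

g's subtree: {g, h, c}, size 3.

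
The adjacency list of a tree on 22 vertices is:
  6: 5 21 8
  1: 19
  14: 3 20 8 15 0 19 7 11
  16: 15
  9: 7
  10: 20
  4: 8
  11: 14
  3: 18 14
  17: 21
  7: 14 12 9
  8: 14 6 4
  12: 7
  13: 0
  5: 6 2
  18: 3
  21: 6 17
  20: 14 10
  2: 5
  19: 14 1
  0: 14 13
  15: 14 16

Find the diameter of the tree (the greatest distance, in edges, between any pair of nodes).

BFS from 17 reaches 18 last, at distance 6; BFS from 18 confirms no node is farther.
Path: 17–21–6–8–14–3–18.

6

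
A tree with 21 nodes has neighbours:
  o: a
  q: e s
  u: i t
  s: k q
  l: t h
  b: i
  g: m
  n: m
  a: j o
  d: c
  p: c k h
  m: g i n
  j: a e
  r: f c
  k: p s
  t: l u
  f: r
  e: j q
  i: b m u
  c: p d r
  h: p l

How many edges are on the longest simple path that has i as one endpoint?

12

A farthest node from i is o.
The path i – u – t – l – h – p – k – s – q – e – j – a – o has 12 edges.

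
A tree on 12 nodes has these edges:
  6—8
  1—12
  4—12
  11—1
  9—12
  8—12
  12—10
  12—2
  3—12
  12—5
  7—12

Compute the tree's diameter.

A longest path is 6 – 8 – 12 – 1 – 11, with 4 edges.

4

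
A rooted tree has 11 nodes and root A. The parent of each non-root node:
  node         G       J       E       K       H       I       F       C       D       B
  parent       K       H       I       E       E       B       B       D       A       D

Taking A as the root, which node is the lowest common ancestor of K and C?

D

Path K→root: K E I B D A; path C→root: C D A.
First common node: D.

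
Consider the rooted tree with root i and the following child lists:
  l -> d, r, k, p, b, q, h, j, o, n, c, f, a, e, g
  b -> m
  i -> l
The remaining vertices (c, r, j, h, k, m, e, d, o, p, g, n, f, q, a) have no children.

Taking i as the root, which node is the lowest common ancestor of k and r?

l

Ancestors of k (toward the root): k, l, i.
Ancestors of r: r, l, i.
The deepest node appearing in both lists is l.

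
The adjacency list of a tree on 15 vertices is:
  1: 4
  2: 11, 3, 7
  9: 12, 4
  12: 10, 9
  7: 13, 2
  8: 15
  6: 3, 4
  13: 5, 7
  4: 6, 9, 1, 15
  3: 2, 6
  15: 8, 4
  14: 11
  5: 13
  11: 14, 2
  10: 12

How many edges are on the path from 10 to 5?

9

The path is 10 - 12 - 9 - 4 - 6 - 3 - 2 - 7 - 13 - 5, which has 9 edges.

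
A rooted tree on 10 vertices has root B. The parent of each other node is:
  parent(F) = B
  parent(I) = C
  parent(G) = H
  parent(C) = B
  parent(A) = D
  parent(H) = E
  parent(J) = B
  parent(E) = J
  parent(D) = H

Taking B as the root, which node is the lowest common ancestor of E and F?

E's ancestor chain is E, J, B and F's is F, B; they first meet at B.

B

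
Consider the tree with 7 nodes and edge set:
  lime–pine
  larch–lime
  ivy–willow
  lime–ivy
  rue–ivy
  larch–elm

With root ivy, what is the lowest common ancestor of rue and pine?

ivy

rue's ancestor chain is rue, ivy and pine's is pine, lime, ivy; they first meet at ivy.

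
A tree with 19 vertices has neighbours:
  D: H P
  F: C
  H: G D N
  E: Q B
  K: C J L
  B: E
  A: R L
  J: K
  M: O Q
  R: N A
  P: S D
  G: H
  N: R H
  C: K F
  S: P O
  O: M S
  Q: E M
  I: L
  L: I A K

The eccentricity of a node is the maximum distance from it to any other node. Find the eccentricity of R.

10

A farthest node from R is B.
The path R – N – H – D – P – S – O – M – Q – E – B has 10 edges.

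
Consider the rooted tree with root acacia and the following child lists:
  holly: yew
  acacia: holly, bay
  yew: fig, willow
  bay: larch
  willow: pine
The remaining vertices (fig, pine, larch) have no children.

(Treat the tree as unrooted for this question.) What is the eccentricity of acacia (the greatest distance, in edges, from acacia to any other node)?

4

A farthest node from acacia is pine.
The path acacia-holly-yew-willow-pine has 4 edges.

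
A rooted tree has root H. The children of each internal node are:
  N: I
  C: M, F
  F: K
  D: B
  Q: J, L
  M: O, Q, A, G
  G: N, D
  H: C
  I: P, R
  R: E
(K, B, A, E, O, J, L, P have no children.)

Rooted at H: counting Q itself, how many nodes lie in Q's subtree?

3

Q's subtree: {Q, L, J}, size 3.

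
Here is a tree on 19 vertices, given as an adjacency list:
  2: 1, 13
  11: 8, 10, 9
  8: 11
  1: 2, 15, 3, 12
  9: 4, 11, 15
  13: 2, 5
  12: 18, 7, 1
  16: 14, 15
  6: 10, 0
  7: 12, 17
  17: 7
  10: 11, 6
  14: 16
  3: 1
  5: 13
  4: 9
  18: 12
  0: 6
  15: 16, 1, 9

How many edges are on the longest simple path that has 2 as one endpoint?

A farthest node from 2 is 0.
The path 2–1–15–9–11–10–6–0 has 7 edges.

7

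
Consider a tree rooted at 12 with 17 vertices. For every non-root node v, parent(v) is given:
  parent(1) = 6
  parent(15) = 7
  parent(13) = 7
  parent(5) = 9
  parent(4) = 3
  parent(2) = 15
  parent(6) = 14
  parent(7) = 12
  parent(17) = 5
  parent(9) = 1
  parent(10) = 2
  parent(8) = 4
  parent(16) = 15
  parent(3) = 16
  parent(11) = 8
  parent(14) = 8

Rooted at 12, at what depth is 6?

8

12–7–15–16–3–4–8–14–6 — 8 edges.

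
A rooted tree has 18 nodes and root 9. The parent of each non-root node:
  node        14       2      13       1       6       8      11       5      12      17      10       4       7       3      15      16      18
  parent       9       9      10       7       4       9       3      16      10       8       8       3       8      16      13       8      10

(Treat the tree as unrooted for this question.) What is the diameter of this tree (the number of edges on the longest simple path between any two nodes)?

BFS from 15 reaches 6 last, at distance 7; BFS from 6 confirms no node is farther.
Path: 15 – 13 – 10 – 8 – 16 – 3 – 4 – 6.

7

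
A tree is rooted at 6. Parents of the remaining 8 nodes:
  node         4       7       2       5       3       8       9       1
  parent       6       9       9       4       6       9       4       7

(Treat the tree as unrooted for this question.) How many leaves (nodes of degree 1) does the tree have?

Exactly 5 nodes have a single neighbour: 1, 2, 3, 5, 8.

5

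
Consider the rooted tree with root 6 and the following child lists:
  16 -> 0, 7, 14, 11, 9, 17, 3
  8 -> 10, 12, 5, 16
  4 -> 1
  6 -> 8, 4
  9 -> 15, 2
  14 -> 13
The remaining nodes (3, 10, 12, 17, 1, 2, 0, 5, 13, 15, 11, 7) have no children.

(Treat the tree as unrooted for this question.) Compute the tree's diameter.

6

Starting from 1, a farthest node is 15 at distance 6.
One longest path: 1 - 4 - 6 - 8 - 16 - 9 - 15.
So the diameter is 6.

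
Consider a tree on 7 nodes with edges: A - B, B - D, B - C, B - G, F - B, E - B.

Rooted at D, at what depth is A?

2

Climbing from A to the root: A → B → D. That's 2 steps.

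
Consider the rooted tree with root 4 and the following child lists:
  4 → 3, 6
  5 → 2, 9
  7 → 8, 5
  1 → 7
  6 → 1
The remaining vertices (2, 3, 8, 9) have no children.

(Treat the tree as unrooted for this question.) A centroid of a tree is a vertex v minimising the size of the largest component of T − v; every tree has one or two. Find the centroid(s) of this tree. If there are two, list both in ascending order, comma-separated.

If 7 is removed the pieces have sizes 4, 3, 1, all ≤ ⌊9/2⌋ = 4.
No neighbour of 7 does as well, so 7 is the unique centroid.

7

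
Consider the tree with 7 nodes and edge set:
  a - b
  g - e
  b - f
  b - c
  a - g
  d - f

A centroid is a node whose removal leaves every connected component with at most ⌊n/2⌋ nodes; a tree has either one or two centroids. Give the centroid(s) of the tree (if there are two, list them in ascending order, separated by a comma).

b

Removing b splits the tree into components of sizes 3, 2, 1; the largest is 3 ≤ ⌊7/2⌋ = 3.
No neighbour of b does as well, so b is the unique centroid.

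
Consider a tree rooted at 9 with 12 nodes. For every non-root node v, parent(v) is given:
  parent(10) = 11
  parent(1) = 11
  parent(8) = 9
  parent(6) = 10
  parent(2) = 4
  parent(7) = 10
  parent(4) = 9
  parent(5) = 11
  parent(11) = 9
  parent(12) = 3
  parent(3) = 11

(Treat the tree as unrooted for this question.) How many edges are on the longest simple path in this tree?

5

BFS from 2 reaches 6 last, at distance 5; BFS from 6 confirms no node is farther.
Path: 2 – 4 – 9 – 11 – 10 – 6.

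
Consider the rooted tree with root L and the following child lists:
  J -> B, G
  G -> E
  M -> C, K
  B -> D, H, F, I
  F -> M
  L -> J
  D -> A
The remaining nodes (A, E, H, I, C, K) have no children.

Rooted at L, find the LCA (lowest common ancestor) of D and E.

Ancestors of D (toward the root): D, B, J, L.
Ancestors of E: E, G, J, L.
The deepest node appearing in both lists is J.

J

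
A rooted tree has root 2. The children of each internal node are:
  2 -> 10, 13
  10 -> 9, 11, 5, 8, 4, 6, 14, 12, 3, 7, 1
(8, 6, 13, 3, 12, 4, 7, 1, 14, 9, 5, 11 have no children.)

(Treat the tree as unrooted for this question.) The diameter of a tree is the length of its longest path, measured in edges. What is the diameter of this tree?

Starting from 13, a farthest node is 5 at distance 3.
One longest path: 13–2–10–5.
So the diameter is 3.

3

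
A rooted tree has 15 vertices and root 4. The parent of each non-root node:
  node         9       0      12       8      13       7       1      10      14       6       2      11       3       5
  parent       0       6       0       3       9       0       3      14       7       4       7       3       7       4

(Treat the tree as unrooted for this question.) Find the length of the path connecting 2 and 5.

5

The path is 2–7–0–6–4–5, which has 5 edges.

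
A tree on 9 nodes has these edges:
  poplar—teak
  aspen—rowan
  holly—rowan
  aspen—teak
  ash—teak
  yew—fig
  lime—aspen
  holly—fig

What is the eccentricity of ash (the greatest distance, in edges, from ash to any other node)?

A farthest node from ash is yew.
The path ash-teak-aspen-rowan-holly-fig-yew has 6 edges.

6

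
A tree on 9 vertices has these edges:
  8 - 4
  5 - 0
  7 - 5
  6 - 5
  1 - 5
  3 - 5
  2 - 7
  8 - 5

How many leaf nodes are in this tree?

6

Degree-1 nodes: 0, 1, 2, 3, 4, 6 — 6 of them.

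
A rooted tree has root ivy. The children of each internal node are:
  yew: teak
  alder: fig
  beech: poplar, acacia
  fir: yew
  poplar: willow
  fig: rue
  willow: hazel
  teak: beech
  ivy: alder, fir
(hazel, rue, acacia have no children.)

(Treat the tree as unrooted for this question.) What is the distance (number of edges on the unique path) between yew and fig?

The path is yew–fir–ivy–alder–fig, which has 4 edges.

4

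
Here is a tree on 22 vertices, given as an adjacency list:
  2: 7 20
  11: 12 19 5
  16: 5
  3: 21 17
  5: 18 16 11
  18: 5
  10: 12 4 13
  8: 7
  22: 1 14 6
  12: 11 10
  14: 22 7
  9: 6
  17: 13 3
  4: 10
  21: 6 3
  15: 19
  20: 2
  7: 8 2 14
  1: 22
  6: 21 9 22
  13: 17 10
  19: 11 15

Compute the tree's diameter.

14

A longest path is 20-2-7-14-22-6-21-3-17-13-10-12-11-5-18, with 14 edges.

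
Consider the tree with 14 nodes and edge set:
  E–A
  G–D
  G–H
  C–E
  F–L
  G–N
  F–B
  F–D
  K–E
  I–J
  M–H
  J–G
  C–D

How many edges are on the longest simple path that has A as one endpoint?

6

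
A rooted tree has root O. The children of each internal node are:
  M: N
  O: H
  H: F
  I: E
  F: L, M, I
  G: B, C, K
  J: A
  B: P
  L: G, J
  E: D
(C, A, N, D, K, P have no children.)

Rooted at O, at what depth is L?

3

Climbing from L to the root: L → F → H → O. That's 3 steps.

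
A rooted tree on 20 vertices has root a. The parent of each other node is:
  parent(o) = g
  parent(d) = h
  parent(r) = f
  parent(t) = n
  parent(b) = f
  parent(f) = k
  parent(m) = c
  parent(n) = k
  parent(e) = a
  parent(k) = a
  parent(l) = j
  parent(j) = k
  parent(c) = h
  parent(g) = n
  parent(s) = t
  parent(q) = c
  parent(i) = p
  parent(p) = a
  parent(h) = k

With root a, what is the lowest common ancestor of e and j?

Path e→root: e a; path j→root: j k a.
First common node: a.

a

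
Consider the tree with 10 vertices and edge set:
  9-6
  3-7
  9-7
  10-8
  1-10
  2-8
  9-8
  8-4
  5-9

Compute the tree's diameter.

5

Starting from 3, a farthest node is 1 at distance 5.
One longest path: 3–7–9–8–10–1.
So the diameter is 5.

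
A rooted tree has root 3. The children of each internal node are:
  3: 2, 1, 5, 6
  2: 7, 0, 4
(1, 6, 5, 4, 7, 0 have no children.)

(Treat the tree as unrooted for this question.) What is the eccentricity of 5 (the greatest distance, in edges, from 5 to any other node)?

3

A farthest node from 5 is 4 (7, 0 also at distance 3).
The path 5 – 3 – 2 – 4 has 3 edges.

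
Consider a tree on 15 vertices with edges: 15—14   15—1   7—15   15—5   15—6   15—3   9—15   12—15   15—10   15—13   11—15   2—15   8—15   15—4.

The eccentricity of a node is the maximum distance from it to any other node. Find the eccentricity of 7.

2

Distances from 7 peak at 2, attained at 12 (3, 1, 4, 6, 5, 11, 9, 10, 2, 13, 14, 8 also at distance 2).
7-15-12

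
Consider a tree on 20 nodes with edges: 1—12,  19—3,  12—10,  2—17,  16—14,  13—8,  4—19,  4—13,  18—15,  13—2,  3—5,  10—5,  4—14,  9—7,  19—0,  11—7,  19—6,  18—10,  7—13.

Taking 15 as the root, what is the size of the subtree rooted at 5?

5's subtree: {5, 3, 19, 4, 6, 0, 13, 14, 2, 7, 8, 16, 17, 11, 9}, size 15.

15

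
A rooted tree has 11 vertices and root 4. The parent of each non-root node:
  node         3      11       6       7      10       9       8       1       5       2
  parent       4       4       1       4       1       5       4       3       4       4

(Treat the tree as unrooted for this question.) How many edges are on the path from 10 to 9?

5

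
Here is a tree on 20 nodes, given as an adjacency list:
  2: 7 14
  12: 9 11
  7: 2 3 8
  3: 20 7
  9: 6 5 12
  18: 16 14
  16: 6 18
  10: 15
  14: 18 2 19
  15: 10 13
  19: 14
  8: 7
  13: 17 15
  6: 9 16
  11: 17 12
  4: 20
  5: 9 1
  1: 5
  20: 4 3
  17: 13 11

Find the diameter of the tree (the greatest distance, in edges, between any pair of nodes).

15

Starting from 4, a farthest node is 10 at distance 15.
One longest path: 4 – 20 – 3 – 7 – 2 – 14 – 18 – 16 – 6 – 9 – 12 – 11 – 17 – 13 – 15 – 10.
So the diameter is 15.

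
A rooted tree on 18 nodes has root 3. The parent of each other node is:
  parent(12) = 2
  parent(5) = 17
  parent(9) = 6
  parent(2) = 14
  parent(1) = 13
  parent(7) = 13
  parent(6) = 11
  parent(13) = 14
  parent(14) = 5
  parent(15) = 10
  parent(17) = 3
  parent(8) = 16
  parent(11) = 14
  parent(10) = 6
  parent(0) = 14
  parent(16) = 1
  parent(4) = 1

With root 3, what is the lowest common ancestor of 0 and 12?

Path 0→root: 0 14 5 17 3; path 12→root: 12 2 14 5 17 3.
First common node: 14.

14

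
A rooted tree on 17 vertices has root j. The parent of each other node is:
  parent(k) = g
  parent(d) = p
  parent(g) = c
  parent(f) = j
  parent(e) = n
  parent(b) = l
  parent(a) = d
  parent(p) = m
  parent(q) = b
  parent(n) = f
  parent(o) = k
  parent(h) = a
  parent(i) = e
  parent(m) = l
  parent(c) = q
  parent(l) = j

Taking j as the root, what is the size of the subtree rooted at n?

3

Descendants of n (including itself): n, e, i. That's 3.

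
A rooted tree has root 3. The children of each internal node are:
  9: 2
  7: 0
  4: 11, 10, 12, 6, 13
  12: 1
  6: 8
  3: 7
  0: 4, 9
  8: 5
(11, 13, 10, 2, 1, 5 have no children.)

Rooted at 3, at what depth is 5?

6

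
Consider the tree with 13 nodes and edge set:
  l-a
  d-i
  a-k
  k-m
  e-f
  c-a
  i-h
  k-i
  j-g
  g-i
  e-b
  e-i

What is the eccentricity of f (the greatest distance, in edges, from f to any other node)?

5

A farthest node from f is c (l also at distance 5).
The path f–e–i–k–a–c has 5 edges.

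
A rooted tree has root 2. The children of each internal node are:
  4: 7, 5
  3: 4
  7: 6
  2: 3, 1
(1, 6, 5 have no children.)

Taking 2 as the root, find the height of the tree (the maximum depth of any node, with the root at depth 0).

4

The longest root-to-leaf path is 2–3–4–7–6 (4 edges).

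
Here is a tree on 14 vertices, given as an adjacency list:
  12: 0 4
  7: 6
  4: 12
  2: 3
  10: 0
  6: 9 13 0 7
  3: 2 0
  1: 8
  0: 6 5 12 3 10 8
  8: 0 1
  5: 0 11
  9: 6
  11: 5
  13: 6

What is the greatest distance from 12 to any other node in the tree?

3

Distances from 12 peak at 3, attained at 13 (9, 7, 1, 2, 11 also at distance 3).
12 – 0 – 6 – 13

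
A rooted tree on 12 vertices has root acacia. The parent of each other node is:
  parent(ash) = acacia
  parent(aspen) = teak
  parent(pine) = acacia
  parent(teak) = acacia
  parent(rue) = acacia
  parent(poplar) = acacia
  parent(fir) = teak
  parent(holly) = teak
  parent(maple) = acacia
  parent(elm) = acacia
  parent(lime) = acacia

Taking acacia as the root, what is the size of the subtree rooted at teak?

4

teak's subtree: {teak, holly, fir, aspen}, size 4.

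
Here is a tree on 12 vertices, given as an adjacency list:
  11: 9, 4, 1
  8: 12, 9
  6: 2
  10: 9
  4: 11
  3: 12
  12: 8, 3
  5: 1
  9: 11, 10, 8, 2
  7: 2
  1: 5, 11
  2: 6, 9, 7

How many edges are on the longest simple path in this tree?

Starting from 3, a farthest node is 5 at distance 6.
One longest path: 3 – 12 – 8 – 9 – 11 – 1 – 5.
So the diameter is 6.

6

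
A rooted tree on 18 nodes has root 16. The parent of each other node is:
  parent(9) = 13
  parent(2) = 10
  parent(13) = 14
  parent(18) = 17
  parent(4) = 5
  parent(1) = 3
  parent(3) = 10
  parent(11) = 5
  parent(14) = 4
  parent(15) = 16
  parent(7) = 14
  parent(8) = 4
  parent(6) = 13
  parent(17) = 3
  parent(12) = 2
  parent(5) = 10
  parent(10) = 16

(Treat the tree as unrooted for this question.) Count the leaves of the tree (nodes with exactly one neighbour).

9

The leaves are 1, 6, 7, 8, 9, 11, 12, 15, 18.
That is 9 leaves.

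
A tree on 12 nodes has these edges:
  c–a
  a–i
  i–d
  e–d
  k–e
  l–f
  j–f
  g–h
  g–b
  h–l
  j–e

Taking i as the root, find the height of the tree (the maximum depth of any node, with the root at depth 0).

The longest root-to-leaf path is i–d–e–j–f–l–h–g–b (8 edges).

8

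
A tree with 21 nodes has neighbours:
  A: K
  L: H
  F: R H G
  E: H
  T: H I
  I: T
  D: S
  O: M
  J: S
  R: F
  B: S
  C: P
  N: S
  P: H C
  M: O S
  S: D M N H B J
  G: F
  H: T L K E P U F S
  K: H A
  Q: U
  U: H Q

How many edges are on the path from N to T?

The path is N–S–H–T, which has 3 edges.

3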